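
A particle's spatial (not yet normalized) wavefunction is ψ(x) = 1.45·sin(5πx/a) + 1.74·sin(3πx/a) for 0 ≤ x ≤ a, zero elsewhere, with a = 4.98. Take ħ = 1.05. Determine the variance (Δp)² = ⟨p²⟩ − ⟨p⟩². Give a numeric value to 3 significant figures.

Compute ⟨p⟩ and ⟨p²⟩ separately; (Δp)² = ⟨p²⟩ − ⟨p⟩².
d²/dx² sin(jπx/a) = −(jπ/a)²·sin(jπx/a); on 0 ≤ x ≤ a, ∫sin²(jπx/a) dx = a/2 and ∫sin(jπx/a)·sin(lπx/a) dx = 0 for j ≠ l, so only diagonal terms survive in ∫|ψ|² and ∫ψ·ψ″; ∫ψ·ψ′ dx = [ψ²/2] between the walls = 0.
Normalization: ∫|ψ|² dx = 12.774.
⟨p⟩ = 0.0000 and ⟨p²⟩ = 6.8258.
(Δp)² = 6.8258 − (0.0000)² = 6.8258.

6.83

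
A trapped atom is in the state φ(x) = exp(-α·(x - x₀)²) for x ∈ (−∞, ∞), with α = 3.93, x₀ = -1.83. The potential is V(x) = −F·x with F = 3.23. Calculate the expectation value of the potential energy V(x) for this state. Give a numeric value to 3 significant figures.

5.91

⟨V⟩ = ∫ V(x)·|φ|² dx / ∫|φ|² dx.
Gaussian moments (u = x − x₀): ∫u^(2j)·e^(−2αu²) du = (2j−1)!!/(4α)^j · √(π/(2α)), odd powers integrate to 0; here √(π/(2α)) = 0.63221.
State is unnormalized: ∫|φ|² dx = 0.63221, and ∫φ*·V(x)·φ dx = 3.7369, so ⟨V⟩ = 3.7369 / 0.63221.
⟨V⟩ = 5.9109.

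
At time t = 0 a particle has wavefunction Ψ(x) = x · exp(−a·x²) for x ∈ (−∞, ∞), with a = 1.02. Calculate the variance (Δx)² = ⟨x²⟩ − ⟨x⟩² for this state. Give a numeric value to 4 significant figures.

Compute ⟨x⟩ and ⟨x²⟩ separately, then (Δx)² = ⟨x²⟩ − ⟨x⟩².
Expand each integrand as polynomial × e^(−2ax²) and use ∫x^(2j)·e^(−2ax²) dx = (2j−1)!!/(4a)^j · √(π/(2a)), odd powers → 0; here √(π/(2a)) = 1.2410.
Normalization: ∫|Ψ|² dx = 0.30416.
⟨x⟩ = 0.0000 and ⟨x²⟩ = 0.73529.
(Δx)² = 0.73529 − (0.0000)² = 0.73529.

0.7353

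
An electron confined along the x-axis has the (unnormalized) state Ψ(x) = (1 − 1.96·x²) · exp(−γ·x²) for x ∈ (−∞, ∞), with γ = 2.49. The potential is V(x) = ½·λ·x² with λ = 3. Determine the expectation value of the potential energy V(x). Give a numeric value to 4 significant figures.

⟨V⟩ = ∫ V(x)·|Ψ|² dx / ∫|Ψ|² dx.
Expand each integrand as polynomial × e^(−2γx²) and use ∫x^(2j)·e^(−2γx²) dx = (2j−1)!!/(4γ)^j · √(π/(2γ)), odd powers → 0; here √(π/(2γ)) = 0.79426.
State is unnormalized: ∫|Ψ|² dx = 0.57393, and ∫Ψ*·V(x)·Ψ dx = 0.047865, so ⟨V⟩ = 0.047865 / 0.57393.
⟨V⟩ = 0.083399.

0.08340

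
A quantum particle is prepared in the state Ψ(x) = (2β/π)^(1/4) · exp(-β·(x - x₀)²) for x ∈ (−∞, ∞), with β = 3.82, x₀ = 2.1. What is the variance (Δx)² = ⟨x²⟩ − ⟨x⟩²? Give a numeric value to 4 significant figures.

Compute ⟨x⟩ and ⟨x²⟩ separately, then (Δx)² = ⟨x²⟩ − ⟨x⟩².
Gaussian moments (u = x − x₀): ∫u^(2j)·e^(−2βu²) du = (2j−1)!!/(4β)^j · √(π/(2β)), odd powers integrate to 0; here √(π/(2β)) = 0.64125.
⟨x⟩ = 2.1000 and ⟨x²⟩ = 4.4754.
(Δx)² = 4.4754 − (2.1000)² = 0.065445.

0.06545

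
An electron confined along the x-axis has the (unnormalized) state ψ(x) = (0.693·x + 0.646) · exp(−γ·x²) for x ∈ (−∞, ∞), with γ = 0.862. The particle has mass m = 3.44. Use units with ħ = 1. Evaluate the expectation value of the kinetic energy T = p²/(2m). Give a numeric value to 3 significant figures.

T = −(ħ²/2m) d²/dx², so ⟨T⟩ = −(ħ²/2m) ∫ ψ*·ψ'' dx / ∫|ψ|² dx; with m = 3.44.
Expand each integrand as polynomial × e^(−2γx²) and use ∫x^(2j)·e^(−2γx²) dx = (2j−1)!!/(4γ)^j · √(π/(2γ)), odd powers → 0; here √(π/(2γ)) = 1.3499. Differentiate with the product rule, d/dx e^(−γx²) = −2γx·e^(−γx²).
State is unnormalized: ∫|ψ|² dx = 0.75136, and ∫ψ*·(−ħ²/2m · ψ'') dx = 0.14125, so ⟨T⟩ = 0.14125 / 0.75136.
⟨T⟩ = 0.18800.

0.188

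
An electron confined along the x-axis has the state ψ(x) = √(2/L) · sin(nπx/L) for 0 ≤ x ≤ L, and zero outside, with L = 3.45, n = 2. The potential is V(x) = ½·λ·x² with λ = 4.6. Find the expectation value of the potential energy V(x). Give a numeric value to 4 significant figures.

⟨V⟩ = ∫ V(x)·|ψ|² dx.
With sin²θ = (1 − cos2θ)/2 on 0 ≤ x ≤ L: ∫sin²(nπx/L) dx = L/2, ∫x·sin²(nπx/L) dx = L²/4, ∫x²·sin²(nπx/L) dx = L³·(1/6 − 1/(4n²π²)); higher powers xᵏ the same way, integrating xᵏ·cos(2nπx/L) by parts.
⟨V⟩ = 8.7785.

8.779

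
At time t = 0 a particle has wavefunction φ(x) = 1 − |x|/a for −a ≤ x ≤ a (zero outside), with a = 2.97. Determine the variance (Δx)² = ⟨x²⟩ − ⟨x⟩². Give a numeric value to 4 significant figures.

Compute ⟨x⟩ and ⟨x²⟩ separately, then (Δx)² = ⟨x²⟩ − ⟨x⟩².
φ is even, so ∫ over [−a, a] = 2∫₀ᵃ with φ = 1 − x/a there: ∫₀ᵃ (1 − x/a)² dx = a/3, ∫₀ᵃ x²(1 − x/a)² dx = a³/30, ∫₀ᵃ x⁴(1 − x/a)² dx = a⁵/105.
Normalization: ∫|φ|² dx = 1.9800.
⟨x⟩ = 0.0000 and ⟨x²⟩ = 0.88209.
(Δx)² = 0.88209 − (0.0000)² = 0.88209.

0.8821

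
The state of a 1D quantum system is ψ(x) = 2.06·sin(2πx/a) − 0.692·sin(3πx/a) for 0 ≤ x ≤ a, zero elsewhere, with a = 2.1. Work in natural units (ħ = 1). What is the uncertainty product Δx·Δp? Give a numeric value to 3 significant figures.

1.60

Δx = √(⟨x²⟩−⟨x⟩²), Δp = √(⟨p²⟩−⟨p⟩²).
On 0 ≤ x ≤ a (j ≠ l): ∫sin²(jπx/a) dx = a/2, ∫sin(jπx/a)·sin(lπx/a) dx = 0; diagonal moments ∫x·sin²(jπx/a) dx = a²/4, ∫x²·sin²(jπx/a) dx = a³·(1/6 − 1/(4j²π²)); cross terms ∫x·sin(jπx/a)·sin(lπx/a) dx = 0 for j + l even and −4jla²/(π²(j² − l²)²) for j + l odd, ∫x²·sin(jπx/a)·sin(lπx/a) dx = (−1)^(j+l)·4jla³/(π²(j² − l²)²); higher powers the same way via product-to-sum and parts. d²/dx² sin(jπx/a) = −(jπ/a)²·sin(jπx/a); on 0 ≤ x ≤ a, ∫sin²(jπx/a) dx = a/2 and ∫sin(jπx/a)·sin(lπx/a) dx = 0 for j ≠ l, so only diagonal terms survive in ∫|ψ|² and ∫ψ·ψ″; ∫ψ·ψ′ dx = [ψ²/2] between the walls = 0.
Normalization: ∫|ψ|² dx = 4.9586.
⟨x⟩ = 1.2966, ⟨x²⟩ = 1.9352 ⇒ Δx = 0.50395.
⟨p⟩ = 0.0000, ⟨p²⟩ = 10.087 ⇒ Δp = 3.1760.
Δx·Δp = 1.6005.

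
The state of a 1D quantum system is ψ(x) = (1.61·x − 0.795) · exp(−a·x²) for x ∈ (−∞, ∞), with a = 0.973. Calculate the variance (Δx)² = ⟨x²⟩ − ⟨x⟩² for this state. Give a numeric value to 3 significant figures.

Compute ⟨x⟩ and ⟨x²⟩ separately, then (Δx)² = ⟨x²⟩ − ⟨x⟩².
Expand each integrand as polynomial × e^(−2ax²) and use ∫x^(2j)·e^(−2ax²) dx = (2j−1)!!/(4a)^j · √(π/(2a)), odd powers → 0; here √(π/(2a)) = 1.2706.
Normalization: ∫|ψ|² dx = 1.6493.
⟨x⟩ = -0.50672 and ⟨x²⟩ = 0.52060.
(Δx)² = 0.52060 − (-0.50672)² = 0.26384.

0.264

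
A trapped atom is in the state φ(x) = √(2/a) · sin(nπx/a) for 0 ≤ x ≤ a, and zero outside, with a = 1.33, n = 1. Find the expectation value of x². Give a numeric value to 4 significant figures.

0.5000

⟨x²⟩ = ∫ x²·|φ|² dx (integrals over the domain).
With sin²θ = (1 − cos2θ)/2 on 0 ≤ x ≤ a: ∫sin²(nπx/a) dx = a/2, ∫x·sin²(nπx/a) dx = a²/4, ∫x²·sin²(nπx/a) dx = a³·(1/6 − 1/(4n²π²)); higher powers xᵏ the same way, integrating xᵏ·cos(2nπx/a) by parts.
⟨x²⟩ = 0.50002.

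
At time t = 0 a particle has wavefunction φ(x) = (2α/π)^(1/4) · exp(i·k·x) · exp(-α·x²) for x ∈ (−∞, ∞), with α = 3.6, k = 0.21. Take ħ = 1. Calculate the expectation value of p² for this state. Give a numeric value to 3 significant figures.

3.64

p² φ = −ħ² d²φ/dx²; ⟨p²⟩ = −ħ² ∫ φ*·φ'' dx.
Gaussian moments: ∫x^(2j)·e^(−2αx²) dx = (2j−1)!!/(4α)^j · √(π/(2α)), odd powers integrate to 0; here √(π/(2α)) = 0.66055. Derivatives: φ′ = (ik − 2αx)·φ, φ″ = ((ik − 2αx)² − 2α)·φ; the odd-in-x pieces drop out.
⟨p²⟩ = 3.6441.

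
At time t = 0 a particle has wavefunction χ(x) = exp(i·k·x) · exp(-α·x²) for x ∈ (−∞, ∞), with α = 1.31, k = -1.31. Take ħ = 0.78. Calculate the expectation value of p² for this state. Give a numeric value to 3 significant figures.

1.84

p² χ = −ħ² d²χ/dx²; ⟨p²⟩ = −ħ² ∫ χ*·χ'' dx / ∫|χ|² dx.
Gaussian moments: ∫x^(2j)·e^(−2αx²) dx = (2j−1)!!/(4α)^j · √(π/(2α)), odd powers integrate to 0; here √(π/(2α)) = 1.0950. Derivatives: χ′ = (ik − 2αx)·χ, χ″ = ((ik − 2αx)² − 2α)·χ; the odd-in-x pieces drop out.
State is unnormalized: ∫|χ|² dx = 1.0950, and ∫χ*·(−ħ² χ'') dx = 2.0160, so ⟨p²⟩ = 2.0160 / 1.0950.
⟨p²⟩ = 1.8411.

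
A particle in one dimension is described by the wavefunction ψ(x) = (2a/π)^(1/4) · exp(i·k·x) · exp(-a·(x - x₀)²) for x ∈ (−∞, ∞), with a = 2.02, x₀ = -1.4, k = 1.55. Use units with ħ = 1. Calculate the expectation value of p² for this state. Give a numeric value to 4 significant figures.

4.423

p² ψ = −ħ² d²ψ/dx²; ⟨p²⟩ = −ħ² ∫ ψ*·ψ'' dx.
Gaussian moments (u = x − x₀): ∫u^(2j)·e^(−2au²) du = (2j−1)!!/(4a)^j · √(π/(2a)), odd powers integrate to 0; here √(π/(2a)) = 0.88183. Derivatives: ψ′ = (ik − 2au)·ψ, ψ″ = ((ik − 2au)² − 2a)·ψ; the odd-in-u pieces drop out.
⟨p²⟩ = 4.4225.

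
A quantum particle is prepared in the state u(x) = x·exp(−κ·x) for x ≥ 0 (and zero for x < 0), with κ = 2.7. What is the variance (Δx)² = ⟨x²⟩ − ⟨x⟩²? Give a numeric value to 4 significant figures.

0.1029

Compute ⟨x⟩ and ⟨x²⟩ separately, then (Δx)² = ⟨x²⟩ − ⟨x⟩².
Every integrand reduces to terms xʲ·e^(−2κx) on [0, ∞); use ∫₀^∞ xʲ·e^(−2κx) dx = j!/(2κ)^(j+1).
Normalization: ∫|u|² dx = 0.012701.
⟨x⟩ = 0.55556 and ⟨x²⟩ = 0.41152.
(Δx)² = 0.41152 − (0.55556)² = 0.10288.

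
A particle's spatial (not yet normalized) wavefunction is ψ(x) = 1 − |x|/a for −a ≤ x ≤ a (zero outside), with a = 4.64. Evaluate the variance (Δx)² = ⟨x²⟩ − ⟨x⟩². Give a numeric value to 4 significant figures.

Compute ⟨x⟩ and ⟨x²⟩ separately, then (Δx)² = ⟨x²⟩ − ⟨x⟩².
ψ is even, so ∫ over [−a, a] = 2∫₀ᵃ with ψ = 1 − x/a there: ∫₀ᵃ (1 − x/a)² dx = a/3, ∫₀ᵃ x²(1 − x/a)² dx = a³/30, ∫₀ᵃ x⁴(1 − x/a)² dx = a⁵/105.
Normalization: ∫|ψ|² dx = 3.0933.
⟨x⟩ = 0.0000 and ⟨x²⟩ = 2.1530.
(Δx)² = 2.1530 − (0.0000)² = 2.1530.

2.153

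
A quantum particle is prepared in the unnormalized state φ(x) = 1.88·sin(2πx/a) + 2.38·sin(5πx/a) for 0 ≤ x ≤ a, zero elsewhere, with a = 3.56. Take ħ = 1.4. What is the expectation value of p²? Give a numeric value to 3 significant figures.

p² φ = −ħ² d²φ/dx²; ⟨p²⟩ = −ħ² ∫ φ*·φ'' dx / ∫|φ|² dx.
d²/dx² sin(jπx/a) = −(jπ/a)²·sin(jπx/a); on 0 ≤ x ≤ a, ∫sin²(jπx/a) dx = a/2 and ∫sin(jπx/a)·sin(lπx/a) dx = 0 for j ≠ l, so only diagonal terms survive in ∫|φ|² and ∫φ·φ″; ∫φ·φ′ dx = [φ²/2] between the walls = 0.
State is unnormalized: ∫|φ|² dx = 16.374, and ∫φ*·(−ħ² φ'') dx = 423.15, so ⟨p²⟩ = 423.15 / 16.374.
⟨p²⟩ = 25.843.

25.8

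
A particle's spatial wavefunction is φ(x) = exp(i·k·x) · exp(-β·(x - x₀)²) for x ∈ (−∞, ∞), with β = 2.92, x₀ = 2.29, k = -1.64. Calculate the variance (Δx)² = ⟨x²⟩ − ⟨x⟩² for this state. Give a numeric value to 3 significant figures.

0.0856

Compute ⟨x⟩ and ⟨x²⟩ separately, then (Δx)² = ⟨x²⟩ − ⟨x⟩².
Gaussian moments (u = x − x₀): ∫u^(2j)·e^(−2βu²) du = (2j−1)!!/(4β)^j · √(π/(2β)), odd powers integrate to 0; here √(π/(2β)) = 0.73345.
Normalization: ∫|φ|² dx = 0.73345.
⟨x⟩ = 2.2900 and ⟨x²⟩ = 5.3297.
(Δx)² = 5.3297 − (2.2900)² = 0.085616.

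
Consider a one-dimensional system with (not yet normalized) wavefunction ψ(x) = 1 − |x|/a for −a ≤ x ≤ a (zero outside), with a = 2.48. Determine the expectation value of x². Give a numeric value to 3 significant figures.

⟨x²⟩ = ∫ x²·|ψ|² dx / ∫|ψ|² dx (integrals over the domain).
ψ is even, so ∫ over [−a, a] = 2∫₀ᵃ with ψ = 1 − x/a there: ∫₀ᵃ (1 − x/a)² dx = a/3, ∫₀ᵃ x²(1 − x/a)² dx = a³/30, ∫₀ᵃ x⁴(1 − x/a)² dx = a⁵/105.
State is unnormalized: ∫|ψ|² dx = 1.6533, and ∫ψ*·x²·ψ dx = 1.0169, so ⟨x²⟩ = 1.0169 / 1.6533.
⟨x²⟩ = 0.61504.

0.615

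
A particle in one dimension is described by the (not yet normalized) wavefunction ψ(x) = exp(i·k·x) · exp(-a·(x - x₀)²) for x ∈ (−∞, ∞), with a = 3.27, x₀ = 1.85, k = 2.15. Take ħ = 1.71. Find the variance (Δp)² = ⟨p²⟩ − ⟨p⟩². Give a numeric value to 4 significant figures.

9.562

Compute ⟨p⟩ and ⟨p²⟩ separately; (Δp)² = ⟨p²⟩ − ⟨p⟩².
Gaussian moments (u = x − x₀): ∫u^(2j)·e^(−2au²) du = (2j−1)!!/(4a)^j · √(π/(2a)), odd powers integrate to 0; here √(π/(2a)) = 0.69308. Derivatives: ψ′ = (ik − 2au)·ψ, ψ″ = ((ik − 2au)² − 2a)·ψ; the odd-in-u pieces drop out.
Normalization: ∫|ψ|² dx = 0.69308.
⟨p⟩ = 3.6765 and ⟨p²⟩ = 23.078.
(Δp)² = 23.078 − (3.6765)² = 9.5618.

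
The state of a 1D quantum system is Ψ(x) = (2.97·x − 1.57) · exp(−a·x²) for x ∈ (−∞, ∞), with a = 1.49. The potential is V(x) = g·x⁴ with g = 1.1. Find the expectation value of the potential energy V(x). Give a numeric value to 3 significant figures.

⟨V⟩ = ∫ V(x)·|Ψ|² dx / ∫|Ψ|² dx.
Expand each integrand as polynomial × e^(−2ax²) and use ∫x^(2j)·e^(−2ax²) dx = (2j−1)!!/(4a)^j · √(π/(2a)), odd powers → 0; here √(π/(2a)) = 1.0268.
State is unnormalized: ∫|Ψ|² dx = 4.0505, and ∫Ψ*·V(x)·Ψ dx = 0.94099, so ⟨V⟩ = 0.94099 / 4.0505.
⟨V⟩ = 0.23232.

0.232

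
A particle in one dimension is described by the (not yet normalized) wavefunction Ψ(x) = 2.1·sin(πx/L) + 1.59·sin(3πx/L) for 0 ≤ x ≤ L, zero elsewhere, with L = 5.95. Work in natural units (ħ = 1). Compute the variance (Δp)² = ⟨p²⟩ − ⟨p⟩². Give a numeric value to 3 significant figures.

Compute ⟨p⟩ and ⟨p²⟩ separately; (Δp)² = ⟨p²⟩ − ⟨p⟩².
d²/dx² sin(jπx/L) = −(jπ/L)²·sin(jπx/L); on 0 ≤ x ≤ L, ∫sin²(jπx/L) dx = L/2 and ∫sin(jπx/L)·sin(lπx/L) dx = 0 for j ≠ l, so only diagonal terms survive in ∫|Ψ|² and ∫Ψ·Ψ″; ∫Ψ·Ψ′ dx = [Ψ²/2] between the walls = 0.
Normalization: ∫|Ψ|² dx = 20.641.
⟨p⟩ = 0.0000 and ⟨p²⟩ = 1.0914.
(Δp)² = 1.0914 − (0.0000)² = 1.0914.

1.09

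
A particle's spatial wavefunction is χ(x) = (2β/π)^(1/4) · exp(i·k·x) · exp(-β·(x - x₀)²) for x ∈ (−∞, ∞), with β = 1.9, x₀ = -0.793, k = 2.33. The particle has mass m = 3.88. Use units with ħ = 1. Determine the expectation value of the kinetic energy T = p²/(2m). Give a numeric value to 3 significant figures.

T = −(ħ²/2m) d²/dx², so ⟨T⟩ = −(ħ²/2m) ∫ χ*·χ'' dx; with m = 3.88.
Gaussian moments (u = x − x₀): ∫u^(2j)·e^(−2βu²) du = (2j−1)!!/(4β)^j · √(π/(2β)), odd powers integrate to 0; here √(π/(2β)) = 0.90925. Derivatives: χ′ = (ik − 2βu)·χ, χ″ = ((ik − 2βu)² − 2β)·χ; the odd-in-u pieces drop out.
⟨T⟩ = 0.94445.

0.944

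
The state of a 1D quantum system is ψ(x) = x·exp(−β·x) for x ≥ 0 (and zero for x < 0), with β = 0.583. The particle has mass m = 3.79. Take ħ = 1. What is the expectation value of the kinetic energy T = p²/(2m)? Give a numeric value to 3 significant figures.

T = −(ħ²/2m) d²/dx², so ⟨T⟩ = −(ħ²/2m) ∫ ψ*·ψ'' dx / ∫|ψ|² dx; with m = 3.79.
Differentiate x·exp(−β·x) with the product rule; every integrand then reduces to terms xʲ·e^(−2βx) on [0, ∞), with ∫₀^∞ xʲ·e^(−2βx) dx = j!/(2β)^(j+1).
State is unnormalized: ∫|ψ|² dx = 1.2616, and ∫ψ*·(−ħ²/2m · ψ'') dx = 0.056572, so ⟨T⟩ = 0.056572 / 1.2616.
⟨T⟩ = 0.044840.

0.0448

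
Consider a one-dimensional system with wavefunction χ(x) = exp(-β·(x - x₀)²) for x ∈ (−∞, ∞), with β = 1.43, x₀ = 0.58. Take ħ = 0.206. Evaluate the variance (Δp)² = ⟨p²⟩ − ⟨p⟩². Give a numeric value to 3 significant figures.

0.0607

Compute ⟨p⟩ and ⟨p²⟩ separately; (Δp)² = ⟨p²⟩ − ⟨p⟩².
Gaussian moments (u = x − x₀): ∫u^(2j)·e^(−2βu²) du = (2j−1)!!/(4β)^j · √(π/(2β)), odd powers integrate to 0; here √(π/(2β)) = 1.0481. Derivatives: d/dx e^(−βu²) = −2βu·e^(−βu²), d²/dx² e^(−βu²) = (4β²u² − 2β)·e^(−βu²).
Normalization: ∫|χ|² dx = 1.0481.
⟨p⟩ = 0.0000 and ⟨p²⟩ = 0.060683.
(Δp)² = 0.060683 − (0.0000)² = 0.060683.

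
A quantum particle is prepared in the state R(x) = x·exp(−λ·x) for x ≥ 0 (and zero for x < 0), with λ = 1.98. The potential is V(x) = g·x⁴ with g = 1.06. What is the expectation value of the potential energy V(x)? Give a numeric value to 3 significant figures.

1.55

⟨V⟩ = ∫ V(x)·|R|² dx / ∫|R|² dx.
Every integrand reduces to terms xʲ·e^(−2λx) on [0, ∞); use ∫₀^∞ xʲ·e^(−2λx) dx = j!/(2λ)^(j+1).
State is unnormalized: ∫|R|² dx = 0.032207, and ∫R*·V(x)·R dx = 0.049977, so ⟨V⟩ = 0.049977 / 0.032207.
⟨V⟩ = 1.5518.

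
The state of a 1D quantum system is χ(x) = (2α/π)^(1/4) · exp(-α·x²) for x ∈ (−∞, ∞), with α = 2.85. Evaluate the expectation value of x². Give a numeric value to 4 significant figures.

0.08772

⟨x²⟩ = ∫ x²·|χ|² dx (integrals over the domain).
Gaussian moments: ∫x^(2j)·e^(−2αx²) dx = (2j−1)!!/(4α)^j · √(π/(2α)), odd powers integrate to 0; here √(π/(2α)) = 0.74240.
⟨x²⟩ = 0.087719.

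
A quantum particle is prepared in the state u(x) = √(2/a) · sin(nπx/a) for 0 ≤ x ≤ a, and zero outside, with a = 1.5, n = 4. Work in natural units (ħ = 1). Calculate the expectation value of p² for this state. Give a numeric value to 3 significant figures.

p² u = −ħ² d²u/dx²; ⟨p²⟩ = −ħ² ∫ u*·u'' dx.
d/dx sin(nπx/a) = (nπ/a)·cos(nπx/a) and d²/dx² sin(nπx/a) = −(nπ/a)²·sin(nπx/a); on 0 ≤ x ≤ a, ∫sin²(nπx/a) dx = a/2 and ∫sin(nπx/a)·cos(nπx/a) dx = 0.
⟨p²⟩ = 70.184.

70.2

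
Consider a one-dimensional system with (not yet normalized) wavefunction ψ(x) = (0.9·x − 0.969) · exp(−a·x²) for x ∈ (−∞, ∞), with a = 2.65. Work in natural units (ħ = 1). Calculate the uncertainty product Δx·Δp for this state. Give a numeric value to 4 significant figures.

Δx = √(⟨x²⟩−⟨x⟩²), Δp = √(⟨p²⟩−⟨p⟩²).
Expand each integrand as polynomial × e^(−2ax²) and use ∫x^(2j)·e^(−2ax²) dx = (2j−1)!!/(4a)^j · √(π/(2a)), odd powers → 0; here √(π/(2a)) = 0.76990. Differentiate with the product rule, d/dx e^(−ax²) = −2ax·e^(−ax²).
Normalization: ∫|ψ|² dx = 0.78174.
⟨x⟩ = -0.16206, ⟨x²⟩ = 0.10854 ⇒ Δx = 0.28684.
⟨p⟩ = 0.0000, ⟨p²⟩ = 3.0489 ⇒ Δp = 1.7461.
Δx·Δp = 0.50085.

0.5009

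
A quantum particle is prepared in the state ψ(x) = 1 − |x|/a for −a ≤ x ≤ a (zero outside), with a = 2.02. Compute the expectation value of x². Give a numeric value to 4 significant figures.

0.4080

⟨x²⟩ = ∫ x²·|ψ|² dx / ∫|ψ|² dx (integrals over the domain).
ψ is even, so ∫ over [−a, a] = 2∫₀ᵃ with ψ = 1 − x/a there: ∫₀ᵃ (1 − x/a)² dx = a/3, ∫₀ᵃ x²(1 − x/a)² dx = a³/30, ∫₀ᵃ x⁴(1 − x/a)² dx = a⁵/105.
State is unnormalized: ∫|ψ|² dx = 1.3467, and ∫ψ*·x²·ψ dx = 0.54949, so ⟨x²⟩ = 0.54949 / 1.3467.
⟨x²⟩ = 0.40804.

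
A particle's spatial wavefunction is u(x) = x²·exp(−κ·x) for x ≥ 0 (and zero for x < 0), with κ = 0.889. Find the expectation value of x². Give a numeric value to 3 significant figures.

9.49

⟨x²⟩ = ∫ x²·|u|² dx / ∫|u|² dx (integrals over the domain).
Every integrand reduces to terms xʲ·e^(−2κx) on [0, ∞); use ∫₀^∞ xʲ·e^(−2κx) dx = j!/(2κ)^(j+1).
State is unnormalized: ∫|u|² dx = 1.3507, and ∫u*·x²·u dx = 12.818, so ⟨x²⟩ = 12.818 / 1.3507.
⟨x²⟩ = 9.4898.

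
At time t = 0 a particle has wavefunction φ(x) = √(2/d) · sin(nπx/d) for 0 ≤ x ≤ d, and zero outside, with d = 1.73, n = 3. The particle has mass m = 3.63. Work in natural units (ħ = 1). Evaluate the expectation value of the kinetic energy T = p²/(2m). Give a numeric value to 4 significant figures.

T = −(ħ²/2m) d²/dx², so ⟨T⟩ = −(ħ²/2m) ∫ φ*·φ'' dx; with m = 3.63.
d/dx sin(nπx/d) = (nπ/d)·cos(nπx/d) and d²/dx² sin(nπx/d) = −(nπ/d)²·sin(nπx/d); on 0 ≤ x ≤ d, ∫sin²(nπx/d) dx = d/2 and ∫sin(nπx/d)·cos(nπx/d) dx = 0.
⟨T⟩ = 4.0880.

4.088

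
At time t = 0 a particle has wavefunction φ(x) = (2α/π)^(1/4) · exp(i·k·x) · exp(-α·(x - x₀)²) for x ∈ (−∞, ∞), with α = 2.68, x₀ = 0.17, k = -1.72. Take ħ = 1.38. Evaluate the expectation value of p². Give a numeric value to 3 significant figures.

p² φ = −ħ² d²φ/dx²; ⟨p²⟩ = −ħ² ∫ φ*·φ'' dx.
Gaussian moments (u = x − x₀): ∫u^(2j)·e^(−2αu²) du = (2j−1)!!/(4α)^j · √(π/(2α)), odd powers integrate to 0; here √(π/(2α)) = 0.76558. Derivatives: φ′ = (ik − 2αu)·φ, φ″ = ((ik − 2αu)² − 2α)·φ; the odd-in-u pieces drop out.
⟨p²⟩ = 10.738.

10.7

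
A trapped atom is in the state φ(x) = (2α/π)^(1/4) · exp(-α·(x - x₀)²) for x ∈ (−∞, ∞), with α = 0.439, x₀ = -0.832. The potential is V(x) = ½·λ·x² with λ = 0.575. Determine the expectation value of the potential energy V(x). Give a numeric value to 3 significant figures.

⟨V⟩ = ∫ V(x)·|φ|² dx.
Gaussian moments (u = x − x₀): ∫u^(2j)·e^(−2αu²) du = (2j−1)!!/(4α)^j · √(π/(2α)), odd powers integrate to 0; here √(π/(2α)) = 1.8916.
⟨V⟩ = 0.36274.

0.363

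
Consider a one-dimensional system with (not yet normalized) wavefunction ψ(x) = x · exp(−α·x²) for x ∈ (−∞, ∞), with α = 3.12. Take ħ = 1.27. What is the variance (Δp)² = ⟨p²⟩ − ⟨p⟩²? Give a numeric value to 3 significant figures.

15.1

Compute ⟨p⟩ and ⟨p²⟩ separately; (Δp)² = ⟨p²⟩ − ⟨p⟩².
Expand each integrand as polynomial × e^(−2αx²) and use ∫x^(2j)·e^(−2αx²) dx = (2j−1)!!/(4α)^j · √(π/(2α)), odd powers → 0; here √(π/(2α)) = 0.70955. Differentiate with the product rule, d/dx e^(−αx²) = −2αx·e^(−αx²).
Normalization: ∫|ψ|² dx = 0.056855.
⟨p⟩ = 0.0000 and ⟨p²⟩ = 15.097.
(Δp)² = 15.097 − (0.0000)² = 15.097.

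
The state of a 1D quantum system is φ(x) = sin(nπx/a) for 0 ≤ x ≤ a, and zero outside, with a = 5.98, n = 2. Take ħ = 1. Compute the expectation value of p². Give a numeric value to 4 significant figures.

p² φ = −ħ² d²φ/dx²; ⟨p²⟩ = −ħ² ∫ φ*·φ'' dx / ∫|φ|² dx.
d/dx sin(nπx/a) = (nπ/a)·cos(nπx/a) and d²/dx² sin(nπx/a) = −(nπ/a)²·sin(nπx/a); on 0 ≤ x ≤ a, ∫sin²(nπx/a) dx = a/2 and ∫sin(nπx/a)·cos(nπx/a) dx = 0.
State is unnormalized: ∫|φ|² dx = 2.9900, and ∫φ*·(−ħ² φ'') dx = 3.3009, so ⟨p²⟩ = 3.3009 / 2.9900.
⟨p²⟩ = 1.1040.

1.104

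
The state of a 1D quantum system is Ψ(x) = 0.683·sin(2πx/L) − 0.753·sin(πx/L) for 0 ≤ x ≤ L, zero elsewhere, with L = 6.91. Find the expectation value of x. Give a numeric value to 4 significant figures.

⟨x⟩ = ∫ x·|Ψ|² dx / ∫|Ψ|² dx (integrals over the domain).
On 0 ≤ x ≤ L (j ≠ l): ∫sin²(jπx/L) dx = L/2, ∫sin(jπx/L)·sin(lπx/L) dx = 0; diagonal moments ∫x·sin²(jπx/L) dx = L²/4, ∫x²·sin²(jπx/L) dx = L³·(1/6 − 1/(4j²π²)); cross terms ∫x·sin(jπx/L)·sin(lπx/L) dx = 0 for j + l even and −4jlL²/(π²(j² − l²)²) for j + l odd, ∫x²·sin(jπx/L)·sin(lπx/L) dx = (−1)^(j+l)·4jlL³/(π²(j² − l²)²); higher powers the same way via product-to-sum and parts.
State is unnormalized: ∫|Ψ|² dx = 3.5707, and ∫Ψ*·x·Ψ dx = 16.760, so ⟨x⟩ = 16.760 / 3.5707.
⟨x⟩ = 4.6938.

4.694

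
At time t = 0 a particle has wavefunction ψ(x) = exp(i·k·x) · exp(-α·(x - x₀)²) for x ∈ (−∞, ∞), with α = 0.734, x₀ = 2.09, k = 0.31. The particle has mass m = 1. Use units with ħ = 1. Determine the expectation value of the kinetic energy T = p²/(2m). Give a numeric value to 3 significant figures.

T = −(ħ²/2m) d²/dx², so ⟨T⟩ = −(ħ²/2m) ∫ ψ*·ψ'' dx / ∫|ψ|² dx; with m = 1.
Gaussian moments (u = x − x₀): ∫u^(2j)·e^(−2αu²) du = (2j−1)!!/(4α)^j · √(π/(2α)), odd powers integrate to 0; here √(π/(2α)) = 1.4629. Derivatives: ψ′ = (ik − 2αu)·ψ, ψ″ = ((ik − 2αu)² − 2α)·ψ; the odd-in-u pieces drop out.
State is unnormalized: ∫|ψ|² dx = 1.4629, and ∫ψ*·(−ħ²/2m · ψ'') dx = 0.60717, so ⟨T⟩ = 0.60717 / 1.4629.
⟨T⟩ = 0.41505.

0.415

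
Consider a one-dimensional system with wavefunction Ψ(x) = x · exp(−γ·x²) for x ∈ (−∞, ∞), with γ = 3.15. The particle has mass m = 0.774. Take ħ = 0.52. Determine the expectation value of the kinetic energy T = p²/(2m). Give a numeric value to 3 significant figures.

1.65

T = −(ħ²/2m) d²/dx², so ⟨T⟩ = −(ħ²/2m) ∫ Ψ*·Ψ'' dx / ∫|Ψ|² dx; with m = 0.774.
Expand each integrand as polynomial × e^(−2γx²) and use ∫x^(2j)·e^(−2γx²) dx = (2j−1)!!/(4γ)^j · √(π/(2γ)), odd powers → 0; here √(π/(2γ)) = 0.70616. Differentiate with the product rule, d/dx e^(−γx²) = −2γx·e^(−γx²).
State is unnormalized: ∫|Ψ|² dx = 0.056045, and ∫Ψ*·(−ħ²/2m · Ψ'') dx = 0.092513, so ⟨T⟩ = 0.092513 / 0.056045.
⟨T⟩ = 1.6507.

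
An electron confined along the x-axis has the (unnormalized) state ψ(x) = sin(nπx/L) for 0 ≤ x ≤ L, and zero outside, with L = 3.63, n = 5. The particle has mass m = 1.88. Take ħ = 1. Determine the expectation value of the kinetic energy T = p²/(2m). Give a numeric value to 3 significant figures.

4.98

T = −(ħ²/2m) d²/dx², so ⟨T⟩ = −(ħ²/2m) ∫ ψ*·ψ'' dx / ∫|ψ|² dx; with m = 1.88.
d/dx sin(nπx/L) = (nπ/L)·cos(nπx/L) and d²/dx² sin(nπx/L) = −(nπ/L)²·sin(nπx/L); on 0 ≤ x ≤ L, ∫sin²(nπx/L) dx = L/2 and ∫sin(nπx/L)·cos(nπx/L) dx = 0.
State is unnormalized: ∫|ψ|² dx = 1.8150, and ∫ψ*·(−ħ²/2m · ψ'') dx = 9.0389, so ⟨T⟩ = 9.0389 / 1.8150.
⟨T⟩ = 4.9801.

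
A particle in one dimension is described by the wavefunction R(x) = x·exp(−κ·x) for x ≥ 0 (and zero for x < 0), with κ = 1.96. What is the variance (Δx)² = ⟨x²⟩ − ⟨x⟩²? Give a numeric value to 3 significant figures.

0.195

Compute ⟨x⟩ and ⟨x²⟩ separately, then (Δx)² = ⟨x²⟩ − ⟨x⟩².
Every integrand reduces to terms xʲ·e^(−2κx) on [0, ∞); use ∫₀^∞ xʲ·e^(−2κx) dx = j!/(2κ)^(j+1).
Normalization: ∫|R|² dx = 0.033203.
⟨x⟩ = 0.76531 and ⟨x²⟩ = 0.78092.
(Δx)² = 0.78092 − (0.76531)² = 0.19523.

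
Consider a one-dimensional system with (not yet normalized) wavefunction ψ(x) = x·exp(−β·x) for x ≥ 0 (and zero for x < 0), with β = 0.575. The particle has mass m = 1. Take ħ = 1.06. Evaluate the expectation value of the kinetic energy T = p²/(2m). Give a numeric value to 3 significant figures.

T = −(ħ²/2m) d²/dx², so ⟨T⟩ = −(ħ²/2m) ∫ ψ*·ψ'' dx / ∫|ψ|² dx; with m = 1.
Differentiate x·exp(−β·x) with the product rule; every integrand then reduces to terms xʲ·e^(−2βx) on [0, ∞), with ∫₀^∞ xʲ·e^(−2βx) dx = j!/(2β)^(j+1).
State is unnormalized: ∫|ψ|² dx = 1.3150, and ∫ψ*·(−ħ²/2m · ψ'') dx = 0.24426, so ⟨T⟩ = 0.24426 / 1.3150.
⟨T⟩ = 0.18575.

0.186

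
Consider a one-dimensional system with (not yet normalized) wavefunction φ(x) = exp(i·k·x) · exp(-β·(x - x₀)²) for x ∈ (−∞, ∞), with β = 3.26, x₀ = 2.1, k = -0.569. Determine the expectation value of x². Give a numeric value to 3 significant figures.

4.49

⟨x²⟩ = ∫ x²·|φ|² dx / ∫|φ|² dx (integrals over the domain).
Gaussian moments (u = x − x₀): ∫u^(2j)·e^(−2βu²) du = (2j−1)!!/(4β)^j · √(π/(2β)), odd powers integrate to 0; here √(π/(2β)) = 0.69415.
State is unnormalized: ∫|φ|² dx = 0.69415, and ∫φ*·x²·φ dx = 3.1144, so ⟨x²⟩ = 3.1144 / 0.69415.
⟨x²⟩ = 4.4867.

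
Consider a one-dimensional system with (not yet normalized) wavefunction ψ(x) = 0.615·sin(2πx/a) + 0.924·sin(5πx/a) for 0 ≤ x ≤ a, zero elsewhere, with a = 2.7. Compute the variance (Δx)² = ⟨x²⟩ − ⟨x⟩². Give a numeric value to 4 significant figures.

0.5668

Compute ⟨x⟩ and ⟨x²⟩ separately, then (Δx)² = ⟨x²⟩ − ⟨x⟩².
On 0 ≤ x ≤ a (j ≠ l): ∫sin²(jπx/a) dx = a/2, ∫sin(jπx/a)·sin(lπx/a) dx = 0; diagonal moments ∫x·sin²(jπx/a) dx = a²/4, ∫x²·sin²(jπx/a) dx = a³·(1/6 − 1/(4j²π²)); cross terms ∫x·sin(jπx/a)·sin(lπx/a) dx = 0 for j + l even and −4jla²/(π²(j² − l²)²) for j + l odd, ∫x²·sin(jπx/a)·sin(lπx/a) dx = (−1)^(j+l)·4jla³/(π²(j² − l²)²); higher powers the same way via product-to-sum and parts.
Normalization: ∫|ψ|² dx = 1.6632.
⟨x⟩ = 1.3042 and ⟨x²⟩ = 2.2678.
(Δx)² = 2.2678 − (1.3042)² = 0.56682.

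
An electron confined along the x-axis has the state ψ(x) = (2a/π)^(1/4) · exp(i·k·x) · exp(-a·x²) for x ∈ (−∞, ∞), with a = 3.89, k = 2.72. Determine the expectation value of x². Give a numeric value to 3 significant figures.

⟨x²⟩ = ∫ x²·|ψ|² dx (integrals over the domain).
Gaussian moments: ∫x^(2j)·e^(−2ax²) dx = (2j−1)!!/(4a)^j · √(π/(2a)), odd powers integrate to 0; here √(π/(2a)) = 0.63546.
⟨x²⟩ = 0.064267.

0.0643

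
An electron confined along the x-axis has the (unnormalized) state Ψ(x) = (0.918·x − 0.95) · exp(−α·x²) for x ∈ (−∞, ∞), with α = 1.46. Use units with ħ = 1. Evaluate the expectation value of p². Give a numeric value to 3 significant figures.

p² Ψ = −ħ² d²Ψ/dx²; ⟨p²⟩ = −ħ² ∫ Ψ*·Ψ'' dx / ∫|Ψ|² dx.
Expand each integrand as polynomial × e^(−2αx²) and use ∫x^(2j)·e^(−2αx²) dx = (2j−1)!!/(4α)^j · √(π/(2α)), odd powers → 0; here √(π/(2α)) = 1.0373. Differentiate with the product rule, d/dx e^(−αx²) = −2αx·e^(−αx²).
State is unnormalized: ∫|Ψ|² dx = 1.0858, and ∫Ψ*·(−ħ² Ψ'') dx = 2.0223, so ⟨p²⟩ = 2.0223 / 1.0858.
⟨p²⟩ = 1.8625.

1.86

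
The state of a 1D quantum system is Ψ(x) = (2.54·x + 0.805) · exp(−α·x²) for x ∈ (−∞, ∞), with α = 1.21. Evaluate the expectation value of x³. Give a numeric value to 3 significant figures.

⟨x³⟩ = ∫ x³·|Ψ|² dx / ∫|Ψ|² dx (integrals over the domain).
Expand each integrand as polynomial × e^(−2αx²) and use ∫x^(2j)·e^(−2αx²) dx = (2j−1)!!/(4α)^j · √(π/(2α)), odd powers → 0; here √(π/(2α)) = 1.1394.
State is unnormalized: ∫|Ψ|² dx = 2.2571, and ∫Ψ*·x³·Ψ dx = 0.59670, so ⟨x³⟩ = 0.59670 / 2.2571.
⟨x³⟩ = 0.26437.

0.264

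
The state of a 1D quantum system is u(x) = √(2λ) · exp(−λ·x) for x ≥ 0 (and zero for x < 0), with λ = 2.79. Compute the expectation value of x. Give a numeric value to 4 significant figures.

0.1792

⟨x⟩ = ∫ x·|u|² dx (integrals over the domain).
Every integrand reduces to terms xʲ·e^(−2λx) on [0, ∞); use ∫₀^∞ xʲ·e^(−2λx) dx = j!/(2λ)^(j+1).
⟨x⟩ = 0.17921.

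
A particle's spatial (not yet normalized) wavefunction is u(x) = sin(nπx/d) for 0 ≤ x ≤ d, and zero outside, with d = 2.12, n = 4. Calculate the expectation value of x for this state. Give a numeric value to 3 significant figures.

⟨x⟩ = ∫ x·|u|² dx / ∫|u|² dx (integrals over the domain).
With sin²θ = (1 − cos2θ)/2 on 0 ≤ x ≤ d: ∫sin²(nπx/d) dx = d/2, ∫x·sin²(nπx/d) dx = d²/4, ∫x²·sin²(nπx/d) dx = d³·(1/6 − 1/(4n²π²)); higher powers xᵏ the same way, integrating xᵏ·cos(2nπx/d) by parts.
State is unnormalized: ∫|u|² dx = 1.0600, and ∫u*·x·u dx = 1.1236, so ⟨x⟩ = 1.1236 / 1.0600.
⟨x⟩ = 1.0600.

1.06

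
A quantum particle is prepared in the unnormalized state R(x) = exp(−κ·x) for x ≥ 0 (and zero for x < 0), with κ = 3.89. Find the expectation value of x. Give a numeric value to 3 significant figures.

⟨x⟩ = ∫ x·|R|² dx / ∫|R|² dx (integrals over the domain).
Every integrand reduces to terms xʲ·e^(−2κx) on [0, ∞); use ∫₀^∞ xʲ·e^(−2κx) dx = j!/(2κ)^(j+1).
State is unnormalized: ∫|R|² dx = 0.12853, and ∫R*·x·R dx = 0.016521, so ⟨x⟩ = 0.016521 / 0.12853.
⟨x⟩ = 0.12853.

0.129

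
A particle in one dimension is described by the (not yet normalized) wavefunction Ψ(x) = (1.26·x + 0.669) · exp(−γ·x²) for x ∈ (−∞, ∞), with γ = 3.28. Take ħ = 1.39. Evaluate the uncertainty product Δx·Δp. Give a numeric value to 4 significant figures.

Δx = √(⟨x²⟩−⟨x⟩²), Δp = √(⟨p²⟩−⟨p⟩²).
Expand each integrand as polynomial × e^(−2γx²) and use ∫x^(2j)·e^(−2γx²) dx = (2j−1)!!/(4γ)^j · √(π/(2γ)), odd powers → 0; here √(π/(2γ)) = 0.69203. Differentiate with the product rule, d/dx e^(−γx²) = −2γx·e^(−γx²).
Normalization: ∫|Ψ|² dx = 0.39346.
⟨x⟩ = 0.22600, ⟨x²⟩ = 0.10866 ⇒ Δx = 0.23997.
⟨p⟩ = 0.0000, ⟨p²⟩ = 9.0348 ⇒ Δp = 3.0058.
Δx·Δp = 0.72130.

0.7213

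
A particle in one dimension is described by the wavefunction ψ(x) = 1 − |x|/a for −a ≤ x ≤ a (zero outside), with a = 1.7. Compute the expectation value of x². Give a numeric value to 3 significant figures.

0.289

⟨x²⟩ = ∫ x²·|ψ|² dx / ∫|ψ|² dx (integrals over the domain).
ψ is even, so ∫ over [−a, a] = 2∫₀ᵃ with ψ = 1 − x/a there: ∫₀ᵃ (1 − x/a)² dx = a/3, ∫₀ᵃ x²(1 − x/a)² dx = a³/30, ∫₀ᵃ x⁴(1 − x/a)² dx = a⁵/105.
State is unnormalized: ∫|ψ|² dx = 1.1333, and ∫ψ*·x²·ψ dx = 0.32753, so ⟨x²⟩ = 0.32753 / 1.1333.
⟨x²⟩ = 0.28900.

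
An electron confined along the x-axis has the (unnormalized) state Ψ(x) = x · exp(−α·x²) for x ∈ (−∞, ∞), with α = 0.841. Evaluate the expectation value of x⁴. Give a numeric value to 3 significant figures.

1.33

⟨x⁴⟩ = ∫ x⁴·|Ψ|² dx / ∫|Ψ|² dx (integrals over the domain).
Expand each integrand as polynomial × e^(−2αx²) and use ∫x^(2j)·e^(−2αx²) dx = (2j−1)!!/(4α)^j · √(π/(2α)), odd powers → 0; here √(π/(2α)) = 1.3667.
State is unnormalized: ∫|Ψ|² dx = 0.40626, and ∫Ψ*·x⁴·Ψ dx = 0.53850, so ⟨x⁴⟩ = 0.53850 / 0.40626.
⟨x⁴⟩ = 1.3255.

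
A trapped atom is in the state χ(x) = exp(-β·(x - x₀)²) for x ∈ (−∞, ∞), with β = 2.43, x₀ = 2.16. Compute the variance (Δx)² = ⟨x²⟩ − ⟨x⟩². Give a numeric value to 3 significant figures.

Compute ⟨x⟩ and ⟨x²⟩ separately, then (Δx)² = ⟨x²⟩ − ⟨x⟩².
Gaussian moments (u = x − x₀): ∫u^(2j)·e^(−2βu²) du = (2j−1)!!/(4β)^j · √(π/(2β)), odd powers integrate to 0; here √(π/(2β)) = 0.80400.
Normalization: ∫|χ|² dx = 0.80400.
⟨x⟩ = 2.1600 and ⟨x²⟩ = 4.7685.
(Δx)² = 4.7685 − (2.1600)² = 0.10288.

0.103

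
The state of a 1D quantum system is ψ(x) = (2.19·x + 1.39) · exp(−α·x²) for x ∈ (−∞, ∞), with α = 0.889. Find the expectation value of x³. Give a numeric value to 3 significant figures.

⟨x³⟩ = ∫ x³·|ψ|² dx / ∫|ψ|² dx (integrals over the domain).
Expand each integrand as polynomial × e^(−2αx²) and use ∫x^(2j)·e^(−2αx²) dx = (2j−1)!!/(4α)^j · √(π/(2α)), odd powers → 0; here √(π/(2α)) = 1.3293.
State is unnormalized: ∫|ψ|² dx = 4.3611, and ∫ψ*·x³·ψ dx = 1.9200, so ⟨x³⟩ = 1.9200 / 4.3611.
⟨x³⟩ = 0.44025.

0.440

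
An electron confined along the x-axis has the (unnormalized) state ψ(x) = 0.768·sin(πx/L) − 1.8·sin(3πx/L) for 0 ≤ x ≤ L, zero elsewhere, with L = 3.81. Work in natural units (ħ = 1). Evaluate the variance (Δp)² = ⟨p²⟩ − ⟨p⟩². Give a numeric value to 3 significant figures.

Compute ⟨p⟩ and ⟨p²⟩ separately; (Δp)² = ⟨p²⟩ − ⟨p⟩².
d²/dx² sin(jπx/L) = −(jπ/L)²·sin(jπx/L); on 0 ≤ x ≤ L, ∫sin²(jπx/L) dx = L/2 and ∫sin(jπx/L)·sin(lπx/L) dx = 0 for j ≠ l, so only diagonal terms survive in ∫|ψ|² and ∫ψ·ψ″; ∫ψ·ψ′ dx = [ψ²/2] between the walls = 0.
Normalization: ∫|ψ|² dx = 7.2958.
⟨p⟩ = 0.0000 and ⟨p²⟩ = 5.2815.
(Δp)² = 5.2815 − (0.0000)² = 5.2815.

5.28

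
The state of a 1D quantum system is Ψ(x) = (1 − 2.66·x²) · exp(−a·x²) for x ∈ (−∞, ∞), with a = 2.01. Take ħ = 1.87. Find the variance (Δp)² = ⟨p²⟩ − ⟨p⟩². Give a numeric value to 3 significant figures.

25.6

Compute ⟨p⟩ and ⟨p²⟩ separately; (Δp)² = ⟨p²⟩ − ⟨p⟩².
Expand each integrand as polynomial × e^(−2ax²) and use ∫x^(2j)·e^(−2ax²) dx = (2j−1)!!/(4a)^j · √(π/(2a)), odd powers → 0; here √(π/(2a)) = 0.88402. Differentiate with the product rule, d/dx e^(−ax²) = −2ax·e^(−ax²).
Normalization: ∫|Ψ|² dx = 0.58936.
⟨p⟩ = 0.0000 and ⟨p²⟩ = 25.597.
(Δp)² = 25.597 − (0.0000)² = 25.597.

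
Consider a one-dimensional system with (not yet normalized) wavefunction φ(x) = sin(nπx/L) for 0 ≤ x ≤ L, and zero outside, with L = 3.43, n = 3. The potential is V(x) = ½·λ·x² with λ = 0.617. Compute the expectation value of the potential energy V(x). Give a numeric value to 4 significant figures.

1.189

⟨V⟩ = ∫ V(x)·|φ|² dx / ∫|φ|² dx.
With sin²θ = (1 − cos2θ)/2 on 0 ≤ x ≤ L: ∫sin²(nπx/L) dx = L/2, ∫x·sin²(nπx/L) dx = L²/4, ∫x²·sin²(nπx/L) dx = L³·(1/6 − 1/(4n²π²)); higher powers xᵏ the same way, integrating xᵏ·cos(2nπx/L) by parts.
State is unnormalized: ∫|φ|² dx = 1.7150, and ∫φ*·V(x)·φ dx = 2.0398, so ⟨V⟩ = 2.0398 / 1.7150.
⟨V⟩ = 1.1894.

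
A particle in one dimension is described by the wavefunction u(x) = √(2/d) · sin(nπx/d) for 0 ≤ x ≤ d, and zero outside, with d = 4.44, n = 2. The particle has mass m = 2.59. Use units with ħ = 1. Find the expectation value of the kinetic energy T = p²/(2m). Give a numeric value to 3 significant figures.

T = −(ħ²/2m) d²/dx², so ⟨T⟩ = −(ħ²/2m) ∫ u*·u'' dx; with m = 2.59.
d/dx sin(nπx/d) = (nπ/d)·cos(nπx/d) and d²/dx² sin(nπx/d) = −(nπ/d)²·sin(nπx/d); on 0 ≤ x ≤ d, ∫sin²(nπx/d) dx = d/2 and ∫sin(nπx/d)·cos(nπx/d) dx = 0.
⟨T⟩ = 0.38660.

0.387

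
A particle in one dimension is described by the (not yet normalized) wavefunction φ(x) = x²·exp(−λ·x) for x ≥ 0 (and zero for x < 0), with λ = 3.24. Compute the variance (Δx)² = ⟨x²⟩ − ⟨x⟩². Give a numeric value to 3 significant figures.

0.119

Compute ⟨x⟩ and ⟨x²⟩ separately, then (Δx)² = ⟨x²⟩ − ⟨x⟩².
Every integrand reduces to terms xʲ·e^(−2λx) on [0, ∞); use ∫₀^∞ xʲ·e^(−2λx) dx = j!/(2λ)^(j+1).
Normalization: ∫|φ|² dx = 0.0021006.
⟨x⟩ = 0.77160 and ⟨x²⟩ = 0.71445.
(Δx)² = 0.71445 − (0.77160)² = 0.11907.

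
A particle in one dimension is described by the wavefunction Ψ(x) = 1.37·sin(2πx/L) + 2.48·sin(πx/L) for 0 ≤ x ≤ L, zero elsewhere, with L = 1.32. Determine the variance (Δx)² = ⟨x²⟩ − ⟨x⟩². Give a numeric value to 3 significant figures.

Compute ⟨x⟩ and ⟨x²⟩ separately, then (Δx)² = ⟨x²⟩ − ⟨x⟩².
On 0 ≤ x ≤ L (j ≠ l): ∫sin²(jπx/L) dx = L/2, ∫sin(jπx/L)·sin(lπx/L) dx = 0; diagonal moments ∫x·sin²(jπx/L) dx = L²/4, ∫x²·sin²(jπx/L) dx = L³·(1/6 − 1/(4j²π²)); cross terms ∫x·sin(jπx/L)·sin(lπx/L) dx = 0 for j + l even and −4jlL²/(π²(j² − l²)²) for j + l odd, ∫x²·sin(jπx/L)·sin(lπx/L) dx = (−1)^(j+l)·4jlL³/(π²(j² − l²)²); higher powers the same way via product-to-sum and parts.
Normalization: ∫|Ψ|² dx = 5.2980.
⟨x⟩ = 0.45873 and ⟨x²⟩ = 0.24233.
(Δx)² = 0.24233 − (0.45873)² = 0.031898.

0.0319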